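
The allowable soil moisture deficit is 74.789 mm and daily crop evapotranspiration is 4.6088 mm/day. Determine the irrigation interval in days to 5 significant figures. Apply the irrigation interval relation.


Approach: apply the irrigation interval relation, interval = SMD / ETc.
interval = 74.789 / 4.6088 = 16.227 days
Therefore the irrigation interval = 16.227 days.


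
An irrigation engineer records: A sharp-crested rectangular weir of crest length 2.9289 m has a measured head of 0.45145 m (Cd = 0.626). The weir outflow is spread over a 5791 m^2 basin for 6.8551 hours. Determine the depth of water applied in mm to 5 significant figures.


Approach: apply the rectangular weir equation with a volume-to-depth conversion, Q = (2/3)*Cd*L*sqrt(2g)*H^1.5; d = Q*t/A * 1000.
Step 1 — weir discharge:
  Q = (2/3)*0.626*2.9289*sqrt(2*9.81)*0.45145^1.5 = 1.642297 m^3/s
Step 2 — volume: V = 1.642297 * 6.8551*3600 = 40529.19 m^3
Step 3 — depth: d = V/A * 1000 = 40529.19/5791 * 1000 = 6998.7 mm
Therefore the depth of water applied = 6998.7 mm.


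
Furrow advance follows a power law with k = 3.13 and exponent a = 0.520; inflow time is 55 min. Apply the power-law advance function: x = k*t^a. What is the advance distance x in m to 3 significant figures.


x = 3.13 * 55^0.520 = 25.1 m
Therefore the advance distance x = 25.1 m.


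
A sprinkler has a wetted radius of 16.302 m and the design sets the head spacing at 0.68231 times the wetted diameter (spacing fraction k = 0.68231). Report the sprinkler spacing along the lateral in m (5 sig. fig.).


Approach: apply the sprinkler spacing rule (spacing as a fraction of wetted diameter), S = k*(2*R).
S = 0.68231 * (2 * 16.302) = 22.246 m
Therefore the sprinkler spacing along the lateral = 22.246 m.


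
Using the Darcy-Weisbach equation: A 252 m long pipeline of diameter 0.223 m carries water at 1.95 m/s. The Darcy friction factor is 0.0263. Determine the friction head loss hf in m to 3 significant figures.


Approach: apply the Darcy-Weisbach equation, hf = f*(L/D)*(v^2/(2g)).
hf = 0.0263 * (252/0.223) * (1.95^2 / (2*9.81))
hf = 5.76 m
Therefore the friction head loss hf = 5.76 m.


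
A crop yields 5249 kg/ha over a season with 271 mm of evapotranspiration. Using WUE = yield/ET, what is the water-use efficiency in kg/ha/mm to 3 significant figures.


WUE = 5249 / 271 = 19.4 kg/ha/mm
Therefore the water-use efficiency = 19.4 kg/ha/mm.


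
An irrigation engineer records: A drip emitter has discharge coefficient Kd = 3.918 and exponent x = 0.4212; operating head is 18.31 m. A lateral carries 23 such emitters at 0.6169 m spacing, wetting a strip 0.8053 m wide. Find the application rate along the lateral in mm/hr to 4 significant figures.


Approach: apply the emitter equation with a lateral mass balance, q = Kd*h^x; Q = n*q; rate = Q/(n*spacing*width).
Step 1 — single emitter flow (q = Kd*h^x):
  q = 3.918 * 18.31^0.4212 = 13.3324 L/hr
Step 2 — total lateral flow: Q = 23 * 13.3324 = 306.646 L/hr
Step 3 — wetted area: A = 23 * 0.6169 * 0.8053 = 11.4262 m^2
Step 4 — application rate: Q/A = 306.646/11.4262 = 26.84 mm/hr
Therefore the application rate along the lateral = 26.84 mm/hr.


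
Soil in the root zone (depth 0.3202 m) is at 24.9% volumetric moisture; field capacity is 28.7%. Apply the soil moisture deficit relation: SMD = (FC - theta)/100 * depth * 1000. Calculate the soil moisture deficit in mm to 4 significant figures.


SMD = (28.7 - 24.9)/100 * 0.3202 * 1000 = 12.17 mm
Therefore the soil moisture deficit = 12.17 mm.


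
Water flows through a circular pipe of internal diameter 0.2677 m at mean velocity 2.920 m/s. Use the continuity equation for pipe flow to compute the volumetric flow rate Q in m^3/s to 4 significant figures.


Approach: apply the continuity equation for pipe flow, Q = A * v with A = pi*(D/2)^2.
A = pi*(0.2677/2)^2 = 0.0562842 m^2
Q = 0.0562842 * 2.920 = 0.1643 m^3/s
Therefore the volumetric flow rate Q = 0.1643 m^3/s.


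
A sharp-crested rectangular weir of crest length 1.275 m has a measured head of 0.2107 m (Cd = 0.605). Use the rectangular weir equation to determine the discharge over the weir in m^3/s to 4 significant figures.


Approach: apply the rectangular weir equation, Q = (2/3)*Cd*L*sqrt(2g)*H^1.5.
Q = (2/3)*0.605*1.275*sqrt(2*9.81)*0.2107^1.5 = 0.2203 m^3/s
Therefore the discharge over the weir = 0.2203 m^3/s.


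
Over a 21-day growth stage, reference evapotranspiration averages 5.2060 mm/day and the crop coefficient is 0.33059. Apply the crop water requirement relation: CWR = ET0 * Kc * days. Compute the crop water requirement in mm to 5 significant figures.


CWR = 5.2060 * 0.33059 * 21 = 36.142 mm
Therefore the crop water requirement = 36.142 mm.


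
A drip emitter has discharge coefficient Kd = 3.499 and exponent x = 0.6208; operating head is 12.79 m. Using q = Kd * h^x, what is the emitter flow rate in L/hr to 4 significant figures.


q = 3.499 * 12.79^0.6208 = 17.03 L/hr
Therefore the emitter flow rate = 17.03 L/hr.


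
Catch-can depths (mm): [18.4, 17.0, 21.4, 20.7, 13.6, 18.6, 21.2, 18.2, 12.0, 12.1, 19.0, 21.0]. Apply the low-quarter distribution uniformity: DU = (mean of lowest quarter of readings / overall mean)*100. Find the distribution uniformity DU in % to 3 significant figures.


sorted lowest 3 of 12: [12.0, 12.1, 13.6] -> mean = 12.567 mm
overall mean = 17.767 mm
DU = (12.567/17.767)*100 = 70.7 %
Therefore the distribution uniformity DU = 70.7 %.


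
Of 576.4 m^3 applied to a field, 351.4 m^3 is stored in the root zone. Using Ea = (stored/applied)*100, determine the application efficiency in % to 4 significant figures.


Ea = (351.4/576.4)*100 = 60.96 %
Therefore the application efficiency = 60.96 %.


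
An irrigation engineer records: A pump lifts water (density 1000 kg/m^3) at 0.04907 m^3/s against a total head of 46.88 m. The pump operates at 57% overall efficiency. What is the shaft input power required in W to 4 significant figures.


Approach: apply hydraulic power then efficiency conversion, P = rho*g*Q*H; P_in = P/eta.
Step 1 — hydraulic power (P = rho*g*Q*H):
  P = 1000 * 9.81 * 0.04907 * 46.88 = 22566.9 W
Step 2 — input power: P_in = P/eta = 22566.9 / 0.57 = 39590 W
Therefore the shaft input power required = 39590 W.


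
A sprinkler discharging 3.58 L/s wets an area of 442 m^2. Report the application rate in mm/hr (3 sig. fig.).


Approach: apply the application rate relation, rate = (Q/A)*3600.
rate = (3.58 / 442) * 3600 = 29.2 mm/hr
Therefore the application rate = 29.2 mm/hr.


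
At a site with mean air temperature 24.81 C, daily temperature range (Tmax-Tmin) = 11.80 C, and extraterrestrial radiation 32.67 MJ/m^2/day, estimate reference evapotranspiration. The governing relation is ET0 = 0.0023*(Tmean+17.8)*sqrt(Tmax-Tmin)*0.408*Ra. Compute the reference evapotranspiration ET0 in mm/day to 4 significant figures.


ET0 = 0.0023*(24.81+17.8)*sqrt(11.80)*0.408*32.67 = 4.487 mm/day
Therefore the reference evapotranspiration ET0 = 4.487 mm/day.


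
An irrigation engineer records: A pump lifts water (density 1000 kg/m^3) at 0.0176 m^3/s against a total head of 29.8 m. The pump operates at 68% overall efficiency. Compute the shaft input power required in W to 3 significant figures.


Approach: apply hydraulic power then efficiency conversion, P = rho*g*Q*H; P_in = P/eta.
Step 1 — hydraulic power (P = rho*g*Q*H):
  P = 1000 * 9.81 * 0.0176 * 29.8 = 5145.1 W
Step 2 — input power: P_in = P/eta = 5145.1 / 0.68 = 7570 W
Therefore the shaft input power required = 7570 W.


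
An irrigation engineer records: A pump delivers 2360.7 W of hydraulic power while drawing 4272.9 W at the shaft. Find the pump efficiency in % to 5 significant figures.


Approach: apply the efficiency ratio, eta = (P_out/P_in)*100.
eta = (2360.7 / 4272.9) * 100 = 55.248 %
Therefore the pump efficiency = 55.248 %.


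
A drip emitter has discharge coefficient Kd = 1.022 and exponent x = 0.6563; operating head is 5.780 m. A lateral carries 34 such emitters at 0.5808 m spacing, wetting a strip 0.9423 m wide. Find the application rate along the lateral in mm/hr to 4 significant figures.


Approach: apply the emitter equation with a lateral mass balance, q = Kd*h^x; Q = n*q; rate = Q/(n*spacing*width).
Step 1 — single emitter flow (q = Kd*h^x):
  q = 1.022 * 5.780^0.6563 = 3.23224 L/hr
Step 2 — total lateral flow: Q = 34 * 3.23224 = 109.896 L/hr
Step 3 — wetted area: A = 34 * 0.5808 * 0.9423 = 18.6078 m^2
Step 4 — application rate: Q/A = 109.896/18.6078 = 5.906 mm/hr
Therefore the application rate along the lateral = 5.906 mm/hr.


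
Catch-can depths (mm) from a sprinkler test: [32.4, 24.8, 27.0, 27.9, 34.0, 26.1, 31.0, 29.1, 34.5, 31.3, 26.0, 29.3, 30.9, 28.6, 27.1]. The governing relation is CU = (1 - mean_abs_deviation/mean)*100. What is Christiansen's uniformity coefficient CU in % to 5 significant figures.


mean = 29.33333 mm
mean |d_i - mean| = 2.413333 mm
CU = (1 - 2.413333/29.33333)*100 = 91.773 %
Therefore Christiansen's uniformity coefficient CU = 91.773 %.


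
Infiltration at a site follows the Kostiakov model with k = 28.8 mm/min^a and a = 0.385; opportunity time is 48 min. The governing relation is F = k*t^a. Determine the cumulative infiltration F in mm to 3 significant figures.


F = 28.8 * 48^0.385 = 128 mm
Therefore the cumulative infiltration F = 128 mm.


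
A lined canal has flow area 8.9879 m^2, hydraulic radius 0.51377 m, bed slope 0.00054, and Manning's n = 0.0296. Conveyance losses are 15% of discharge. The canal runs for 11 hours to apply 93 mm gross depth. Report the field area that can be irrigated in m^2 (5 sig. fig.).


Approach: apply Manning's equation with a conveyance and depth budget, Q = (1/n)*A*R^(2/3)*S^(1/2); Q_field = Q*(1-loss); Area = Q_field*t/(d/1000).
Step 1 — canal discharge (Manning's equation):
  Q = (1/0.0296) * 8.9879 * 0.51377^(2/3) * 0.00054^(1/2) = 4.526292 m^3/s
Step 2 — delivered flow: Q_field = 4.526292*(1 - 15/100) = 3.847348 m^3/s
Step 3 — volume delivered: V = 3.847348 * 11*3600 = 152355.0 m^3
Step 4 — area served: A = V / (depth/1000) = 152355.0 / 0.093 = 1638200 m^2
Therefore the field area that can be irrigated = 1638200 m^2.


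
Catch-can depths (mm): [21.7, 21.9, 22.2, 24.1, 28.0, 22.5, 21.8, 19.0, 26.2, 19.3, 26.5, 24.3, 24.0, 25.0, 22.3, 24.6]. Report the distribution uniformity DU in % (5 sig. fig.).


Approach: apply the low-quarter distribution uniformity, DU = (mean of lowest quarter of readings / overall mean)*100.
sorted lowest 4 of 16: [19.0, 19.3, 21.7, 21.8] -> mean = 20.45000 mm
overall mean = 23.33750 mm
DU = (20.45000/23.33750)*100 = 87.627 %
Therefore the distribution uniformity DU = 87.627 %.


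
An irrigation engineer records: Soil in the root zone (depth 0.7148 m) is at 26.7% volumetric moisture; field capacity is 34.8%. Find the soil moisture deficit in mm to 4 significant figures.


Approach: apply the soil moisture deficit relation, SMD = (FC - theta)/100 * depth * 1000.
SMD = (34.8 - 26.7)/100 * 0.7148 * 1000 = 57.90 mm
Therefore the soil moisture deficit = 57.90 mm.


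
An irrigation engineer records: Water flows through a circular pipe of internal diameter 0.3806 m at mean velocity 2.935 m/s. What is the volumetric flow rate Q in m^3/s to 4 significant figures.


Approach: apply the continuity equation for pipe flow, Q = A * v with A = pi*(D/2)^2.
A = pi*(0.3806/2)^2 = 0.113770 m^2
Q = 0.113770 * 2.935 = 0.3339 m^3/s
Therefore the volumetric flow rate Q = 0.3339 m^3/s.


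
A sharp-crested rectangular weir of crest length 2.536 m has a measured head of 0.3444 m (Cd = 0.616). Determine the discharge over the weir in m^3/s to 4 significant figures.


Approach: apply the rectangular weir equation, Q = (2/3)*Cd*L*sqrt(2g)*H^1.5.
Q = (2/3)*0.616*2.536*sqrt(2*9.81)*0.3444^1.5 = 0.9324 m^3/s
Therefore the discharge over the weir = 0.9324 m^3/s.


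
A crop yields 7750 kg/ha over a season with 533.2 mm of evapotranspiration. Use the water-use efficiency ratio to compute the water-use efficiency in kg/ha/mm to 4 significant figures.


Approach: apply the water-use efficiency ratio, WUE = yield/ET.
WUE = 7750 / 533.2 = 14.53 kg/ha/mm
Therefore the water-use efficiency = 14.53 kg/ha/mm.


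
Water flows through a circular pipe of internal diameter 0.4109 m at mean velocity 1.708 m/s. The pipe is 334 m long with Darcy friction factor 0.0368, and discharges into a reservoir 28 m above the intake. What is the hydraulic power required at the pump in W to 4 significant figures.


Approach: apply continuity + Darcy-Weisbach + hydraulic power, Q = A*v; hf = f*(L/D)*(v^2/(2g)); H = static + hf; P = rho*g*Q*H.
Step 1 — flow rate (continuity, Q = A*v):
  A = pi*(0.4109/2)^2 = 0.132606 m^2
  Q = 0.132606 * 1.708 = 0.226491 m^3/s
Step 2 — friction head loss (Darcy-Weisbach):
  hf = 0.0368 * (334/0.4109) * (1.708^2 / (2*9.81))
  hf = 4.44769 m
Step 3 — total head: H = 28 + 4.44769 = 32.4477 m
Step 4 — hydraulic power (P = rho*g*Q*H):
  P = 1000 * 9.81 * 0.226491 * 32.4477 = 72090 W
Therefore the hydraulic power required at the pump = 72090 W.


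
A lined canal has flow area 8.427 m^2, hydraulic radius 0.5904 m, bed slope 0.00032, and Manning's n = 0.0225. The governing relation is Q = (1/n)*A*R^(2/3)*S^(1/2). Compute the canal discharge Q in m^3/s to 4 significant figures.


Q = (1/0.0225) * 8.427 * 0.5904^(2/3) * 0.00032^(1/2) = 4.715 m^3/s
Therefore the canal discharge Q = 4.715 m^3/s.


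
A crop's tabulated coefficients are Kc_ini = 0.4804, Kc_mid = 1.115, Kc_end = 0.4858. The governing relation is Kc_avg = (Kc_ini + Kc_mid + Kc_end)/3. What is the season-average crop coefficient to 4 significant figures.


Kc_avg = (0.4804 + 1.115 + 0.4858)/3 = 0.6937
Therefore the season-average crop coefficient = 0.6937.


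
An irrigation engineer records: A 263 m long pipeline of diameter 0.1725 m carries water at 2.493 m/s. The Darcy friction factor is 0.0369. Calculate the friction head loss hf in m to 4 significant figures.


Approach: apply the Darcy-Weisbach equation, hf = f*(L/D)*(v^2/(2g)).
hf = 0.0369 * (263/0.1725) * (2.493^2 / (2*9.81))
hf = 17.82 m
Therefore the friction head loss hf = 17.82 m.


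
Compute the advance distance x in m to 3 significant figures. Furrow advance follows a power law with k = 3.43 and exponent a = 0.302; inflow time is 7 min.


Approach: apply the power-law advance function, x = k*t^a.
x = 3.43 * 7^0.302 = 6.17 m
Therefore the advance distance x = 6.17 m.


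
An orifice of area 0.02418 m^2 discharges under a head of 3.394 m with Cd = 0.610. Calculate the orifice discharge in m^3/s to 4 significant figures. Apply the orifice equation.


Approach: apply the orifice equation, Q = Cd*A*sqrt(2*g*h).
Q = 0.610 * 0.02418 * sqrt(2*9.81*3.394) = 0.1204 m^3/s
Therefore the orifice discharge = 0.1204 m^3/s.


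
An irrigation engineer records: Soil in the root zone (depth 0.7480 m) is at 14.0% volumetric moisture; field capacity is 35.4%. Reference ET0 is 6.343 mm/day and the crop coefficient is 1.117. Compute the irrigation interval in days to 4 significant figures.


Approach: apply soil-water budget scheduling, SMD = (FC-theta)/100*depth*1000; ETc = ET0*Kc; interval = SMD/ETc.
Step 1 — soil moisture deficit:
  SMD = (35.4 - 14.0)/100 * 0.7480 * 1000 = 160.072 mm
Step 2 — daily crop ET (ETc = ET0*Kc):
  ETc = 6.343 * 1.117 = 7.08513 mm/day
Step 3 — irrigation interval (SMD/ETc):
  interval = 160.072 / 7.08513 = 22.59 days
Therefore the irrigation interval = 22.59 days.


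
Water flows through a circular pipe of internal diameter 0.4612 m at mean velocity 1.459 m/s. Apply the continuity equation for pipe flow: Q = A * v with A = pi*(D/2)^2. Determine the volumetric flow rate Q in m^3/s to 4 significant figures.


A = pi*(0.4612/2)^2 = 0.167058 m^2
Q = 0.167058 * 1.459 = 0.2437 m^3/s
Therefore the volumetric flow rate Q = 0.2437 m^3/s.


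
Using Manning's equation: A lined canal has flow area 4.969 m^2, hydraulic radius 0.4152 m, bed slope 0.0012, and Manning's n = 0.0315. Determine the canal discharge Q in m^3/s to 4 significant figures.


Approach: apply Manning's equation, Q = (1/n)*A*R^(2/3)*S^(1/2).
Q = (1/0.0315) * 4.969 * 0.4152^(2/3) * 0.0012^(1/2) = 3.041 m^3/s
Therefore the canal discharge Q = 3.041 m^3/s.


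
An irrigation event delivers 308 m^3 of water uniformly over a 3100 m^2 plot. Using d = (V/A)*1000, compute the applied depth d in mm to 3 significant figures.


d = (308 / 3100) * 1000 = 99.4 mm
Therefore the applied depth d = 99.4 mm.


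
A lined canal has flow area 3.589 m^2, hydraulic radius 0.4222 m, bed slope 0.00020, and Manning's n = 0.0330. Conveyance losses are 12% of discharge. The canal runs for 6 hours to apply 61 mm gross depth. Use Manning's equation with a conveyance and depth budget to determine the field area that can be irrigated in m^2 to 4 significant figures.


Approach: apply Manning's equation with a conveyance and depth budget, Q = (1/n)*A*R^(2/3)*S^(1/2); Q_field = Q*(1-loss); Area = Q_field*t/(d/1000).
Step 1 — canal discharge (Manning's equation):
  Q = (1/0.0330) * 3.589 * 0.4222^(2/3) * 0.00020^(1/2) = 0.865605 m^3/s
Step 2 — delivered flow: Q_field = 0.865605*(1 - 12/100) = 0.761733 m^3/s
Step 3 — volume delivered: V = 0.761733 * 6*3600 = 16453.4 m^3
Step 4 — area served: A = V / (depth/1000) = 16453.4 / 0.061 = 269700 m^2
Therefore the field area that can be irrigated = 269700 m^2.


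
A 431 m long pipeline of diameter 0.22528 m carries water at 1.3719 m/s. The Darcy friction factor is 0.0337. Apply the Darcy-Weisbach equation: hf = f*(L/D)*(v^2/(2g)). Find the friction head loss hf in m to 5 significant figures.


hf = 0.0337 * (431/0.22528) * (1.3719^2 / (2*9.81))
hf = 6.1849 m
Therefore the friction head loss hf = 6.1849 m.


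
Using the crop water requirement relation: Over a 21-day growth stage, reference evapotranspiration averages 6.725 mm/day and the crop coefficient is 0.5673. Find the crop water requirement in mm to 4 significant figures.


Approach: apply the crop water requirement relation, CWR = ET0 * Kc * days.
CWR = 6.725 * 0.5673 * 21 = 80.12 mm
Therefore the crop water requirement = 80.12 mm.


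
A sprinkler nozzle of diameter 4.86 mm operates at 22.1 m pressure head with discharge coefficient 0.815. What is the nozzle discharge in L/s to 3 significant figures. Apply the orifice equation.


Approach: apply the orifice equation, Q = Cd*A*sqrt(2*g*h), A = pi*(d/2)^2.
A = pi*(4.86e-3/2)^2 = 1.8551e-05 m^2
Q = 0.815 * 1.8551e-05 * sqrt(2*9.81*22.1) * 1000 = 0.315 L/s
Therefore the nozzle discharge = 0.315 L/s.


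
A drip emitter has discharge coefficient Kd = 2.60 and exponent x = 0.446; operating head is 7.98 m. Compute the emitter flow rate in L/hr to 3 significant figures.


Approach: apply the emitter characteristic equation, q = Kd * h^x.
q = 2.60 * 7.98^0.446 = 6.57 L/hr
Therefore the emitter flow rate = 6.57 L/hr.


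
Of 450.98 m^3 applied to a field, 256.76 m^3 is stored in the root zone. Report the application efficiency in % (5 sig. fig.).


Approach: apply the application efficiency ratio, Ea = (stored/applied)*100.
Ea = (256.76/450.98)*100 = 56.934 %
Therefore the application efficiency = 56.934 %.


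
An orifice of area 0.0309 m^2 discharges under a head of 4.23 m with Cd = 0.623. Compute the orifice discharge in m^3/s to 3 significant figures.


Approach: apply the orifice equation, Q = Cd*A*sqrt(2*g*h).
Q = 0.623 * 0.0309 * sqrt(2*9.81*4.23) = 0.175 m^3/s
Therefore the orifice discharge = 0.175 m^3/s.


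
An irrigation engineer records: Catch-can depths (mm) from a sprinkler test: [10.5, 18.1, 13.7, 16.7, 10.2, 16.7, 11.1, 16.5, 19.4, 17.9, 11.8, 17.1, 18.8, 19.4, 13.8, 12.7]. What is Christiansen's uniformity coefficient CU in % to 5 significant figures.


Approach: apply Christiansen's uniformity coefficient, CU = (1 - mean_abs_deviation/mean)*100.
mean = 15.27500 mm
mean |d_i - mean| = 2.890625 mm
CU = (1 - 2.890625/15.27500)*100 = 81.076 %
Therefore Christiansen's uniformity coefficient CU = 81.076 %.


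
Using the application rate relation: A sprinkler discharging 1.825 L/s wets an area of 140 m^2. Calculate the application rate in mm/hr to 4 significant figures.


Approach: apply the application rate relation, rate = (Q/A)*3600.
rate = (1.825 / 140) * 3600 = 46.93 mm/hr
Therefore the application rate = 46.93 mm/hr.


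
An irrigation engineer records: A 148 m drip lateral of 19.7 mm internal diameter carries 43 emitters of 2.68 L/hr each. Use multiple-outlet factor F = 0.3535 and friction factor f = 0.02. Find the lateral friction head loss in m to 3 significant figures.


Approach: apply Darcy-Weisbach with the multiple-outlet F-factor, Q = n*q/(3600*1000) m^3/s; v = Q/A; hf = F*f*(L/D)*(v^2/(2g)).
Q = 43*2.68/(3600*1000) = 3.2011e-05 m^3/s
A = pi*(19.7e-3/2)^2 = 3.0481e-04 m^2, so v = Q/A = 0.10502 m/s
hf = 0.3535*0.02*(148/0.0197)*(0.10502^2/(2*9.81)) = 0.0299 m
Therefore the lateral friction head loss = 0.0299 m.


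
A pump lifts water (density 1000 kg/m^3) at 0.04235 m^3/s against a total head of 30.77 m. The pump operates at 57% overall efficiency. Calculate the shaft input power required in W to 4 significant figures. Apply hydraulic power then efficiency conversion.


Approach: apply hydraulic power then efficiency conversion, P = rho*g*Q*H; P_in = P/eta.
Step 1 — hydraulic power (P = rho*g*Q*H):
  P = 1000 * 9.81 * 0.04235 * 30.77 = 12783.5 W
Step 2 — input power: P_in = P/eta = 12783.5 / 0.57 = 22430 W
Therefore the shaft input power required = 22430 W.


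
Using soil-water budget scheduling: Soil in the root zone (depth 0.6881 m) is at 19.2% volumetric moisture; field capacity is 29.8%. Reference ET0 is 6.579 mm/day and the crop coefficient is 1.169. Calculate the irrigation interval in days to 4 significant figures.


Approach: apply soil-water budget scheduling, SMD = (FC-theta)/100*depth*1000; ETc = ET0*Kc; interval = SMD/ETc.
Step 1 — soil moisture deficit:
  SMD = (29.8 - 19.2)/100 * 0.6881 * 1000 = 72.9386 mm
Step 2 — daily crop ET (ETc = ET0*Kc):
  ETc = 6.579 * 1.169 = 7.69085 mm/day
Step 3 — irrigation interval (SMD/ETc):
  interval = 72.9386 / 7.69085 = 9.484 days
Therefore the irrigation interval = 9.484 days.


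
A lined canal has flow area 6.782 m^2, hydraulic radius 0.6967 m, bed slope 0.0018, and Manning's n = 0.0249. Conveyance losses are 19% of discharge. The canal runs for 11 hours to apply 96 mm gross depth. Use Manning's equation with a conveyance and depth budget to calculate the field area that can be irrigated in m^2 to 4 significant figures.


Approach: apply Manning's equation with a conveyance and depth budget, Q = (1/n)*A*R^(2/3)*S^(1/2); Q_field = Q*(1-loss); Area = Q_field*t/(d/1000).
Step 1 — canal discharge (Manning's equation):
  Q = (1/0.0249) * 6.782 * 0.6967^(2/3) * 0.0018^(1/2) = 9.08152 m^3/s
Step 2 — delivered flow: Q_field = 9.08152*(1 - 19/100) = 7.35603 m^3/s
Step 3 — volume delivered: V = 7.35603 * 11*3600 = 291299 m^3
Step 4 — area served: A = V / (depth/1000) = 291299 / 0.096 = 3034000 m^2
Therefore the field area that can be irrigated = 3034000 m^2.


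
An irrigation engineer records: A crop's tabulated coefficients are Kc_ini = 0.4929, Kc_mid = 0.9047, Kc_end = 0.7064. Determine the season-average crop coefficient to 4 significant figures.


Approach: apply a simple seasonal average, Kc_avg = (Kc_ini + Kc_mid + Kc_end)/3.
Kc_avg = (0.4929 + 0.9047 + 0.7064)/3 = 0.7013
Therefore the season-average crop coefficient = 0.7013.


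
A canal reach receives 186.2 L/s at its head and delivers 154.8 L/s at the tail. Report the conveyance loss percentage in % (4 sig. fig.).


Approach: apply the conveyance loss ratio, loss% = ((Q_head - Q_tail)/Q_head)*100.
loss = ((186.2 - 154.8)/186.2)*100 = 16.86 %
Therefore the conveyance loss percentage = 16.86 %.


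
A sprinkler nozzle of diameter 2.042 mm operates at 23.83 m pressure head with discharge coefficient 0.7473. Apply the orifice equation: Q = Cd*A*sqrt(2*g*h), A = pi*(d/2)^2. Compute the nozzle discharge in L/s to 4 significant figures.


A = pi*(2.042e-3/2)^2 = 3.27492e-06 m^2
Q = 0.7473 * 3.27492e-06 * sqrt(2*9.81*23.83) * 1000 = 0.05292 L/s
Therefore the nozzle discharge = 0.05292 L/s.


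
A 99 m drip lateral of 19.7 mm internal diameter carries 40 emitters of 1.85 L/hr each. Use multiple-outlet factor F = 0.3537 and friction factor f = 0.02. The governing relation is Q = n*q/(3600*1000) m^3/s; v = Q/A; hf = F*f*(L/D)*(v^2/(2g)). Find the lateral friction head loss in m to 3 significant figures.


Q = 40*1.85/(3600*1000) = 2.0556e-05 m^3/s
A = pi*(19.7e-3/2)^2 = 3.0481e-04 m^2, so v = Q/A = 0.067438 m/s
hf = 0.3537*0.02*(99/0.0197)*(0.067438^2/(2*9.81)) = 0.00824 m
Therefore the lateral friction head loss = 0.00824 m.


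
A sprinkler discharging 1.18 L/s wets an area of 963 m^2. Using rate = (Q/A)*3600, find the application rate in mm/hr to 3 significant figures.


rate = (1.18 / 963) * 3600 = 4.41 mm/hr
Therefore the application rate = 4.41 mm/hr.


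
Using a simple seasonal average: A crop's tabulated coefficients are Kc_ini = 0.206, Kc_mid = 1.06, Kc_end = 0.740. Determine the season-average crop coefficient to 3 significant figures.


Approach: apply a simple seasonal average, Kc_avg = (Kc_ini + Kc_mid + Kc_end)/3.
Kc_avg = (0.206 + 1.06 + 0.740)/3 = 0.669
Therefore the season-average crop coefficient = 0.669.


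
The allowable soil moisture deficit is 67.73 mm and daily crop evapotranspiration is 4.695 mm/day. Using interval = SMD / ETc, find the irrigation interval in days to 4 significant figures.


interval = 67.73 / 4.695 = 14.43 days
Therefore the irrigation interval = 14.43 days.


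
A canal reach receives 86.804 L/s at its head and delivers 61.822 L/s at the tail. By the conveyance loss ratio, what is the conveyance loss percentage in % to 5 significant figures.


Approach: apply the conveyance loss ratio, loss% = ((Q_head - Q_tail)/Q_head)*100.
loss = ((86.804 - 61.822)/86.804)*100 = 28.780 %
Therefore the conveyance loss percentage = 28.780 %.


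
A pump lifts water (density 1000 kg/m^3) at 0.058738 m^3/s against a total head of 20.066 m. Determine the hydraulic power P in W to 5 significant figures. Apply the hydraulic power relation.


Approach: apply the hydraulic power relation, P = rho*g*Q*H.
P = 1000 * 9.81 * 0.058738 * 20.066 = 11562 W
Therefore the hydraulic power P = 11562 W.


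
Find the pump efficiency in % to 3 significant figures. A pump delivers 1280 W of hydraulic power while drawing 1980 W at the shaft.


Approach: apply the efficiency ratio, eta = (P_out/P_in)*100.
eta = (1280 / 1980) * 100 = 64.6 %
Therefore the pump efficiency = 64.6 %.


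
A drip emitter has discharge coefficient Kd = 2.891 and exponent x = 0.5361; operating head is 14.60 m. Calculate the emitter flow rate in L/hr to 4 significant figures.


Approach: apply the emitter characteristic equation, q = Kd * h^x.
q = 2.891 * 14.60^0.5361 = 12.17 L/hr
Therefore the emitter flow rate = 12.17 L/hr.


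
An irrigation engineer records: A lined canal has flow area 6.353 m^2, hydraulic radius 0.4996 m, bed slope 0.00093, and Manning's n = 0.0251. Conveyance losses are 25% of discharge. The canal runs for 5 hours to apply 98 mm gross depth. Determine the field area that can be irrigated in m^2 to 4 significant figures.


Approach: apply Manning's equation with a conveyance and depth budget, Q = (1/n)*A*R^(2/3)*S^(1/2); Q_field = Q*(1-loss); Area = Q_field*t/(d/1000).
Step 1 — canal discharge (Manning's equation):
  Q = (1/0.0251) * 6.353 * 0.4996^(2/3) * 0.00093^(1/2) = 4.85991 m^3/s
Step 2 — delivered flow: Q_field = 4.85991*(1 - 25/100) = 3.64493 m^3/s
Step 3 — volume delivered: V = 3.64493 * 5*3600 = 65608.8 m^3
Step 4 — area served: A = V / (depth/1000) = 65608.8 / 0.098 = 669500 m^2
Therefore the field area that can be irrigated = 669500 m^2.


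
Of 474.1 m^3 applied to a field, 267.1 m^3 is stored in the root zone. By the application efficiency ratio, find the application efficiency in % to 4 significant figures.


Approach: apply the application efficiency ratio, Ea = (stored/applied)*100.
Ea = (267.1/474.1)*100 = 56.34 %
Therefore the application efficiency = 56.34 %.


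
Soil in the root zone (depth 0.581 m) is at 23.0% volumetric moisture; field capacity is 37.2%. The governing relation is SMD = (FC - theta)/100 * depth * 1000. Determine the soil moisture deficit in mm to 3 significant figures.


SMD = (37.2 - 23.0)/100 * 0.581 * 1000 = 82.5 mm
Therefore the soil moisture deficit = 82.5 mm.


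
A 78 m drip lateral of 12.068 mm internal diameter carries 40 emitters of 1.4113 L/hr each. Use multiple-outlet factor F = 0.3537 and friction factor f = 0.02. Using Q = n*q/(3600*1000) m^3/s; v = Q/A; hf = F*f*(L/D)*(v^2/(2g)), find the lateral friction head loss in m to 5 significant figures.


Q = 40*1.4113/(3600*1000) = 1.568111e-05 m^3/s
A = pi*(12.068e-3/2)^2 = 1.143827e-04 m^2, so v = Q/A = 0.1370933 m/s
hf = 0.3537*0.02*(78/0.012068)*(0.1370933^2/(2*9.81)) = 0.043798 m
Therefore the lateral friction head loss = 0.043798 m.


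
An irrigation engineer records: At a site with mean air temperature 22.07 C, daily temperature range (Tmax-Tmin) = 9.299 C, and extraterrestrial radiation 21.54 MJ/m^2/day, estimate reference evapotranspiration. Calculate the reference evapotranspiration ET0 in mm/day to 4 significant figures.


Approach: apply the Hargreaves-Samani method, ET0 = 0.0023*(Tmean+17.8)*sqrt(Tmax-Tmin)*0.408*Ra.
ET0 = 0.0023*(22.07+17.8)*sqrt(9.299)*0.408*21.54 = 2.458 mm/day
Therefore the reference evapotranspiration ET0 = 2.458 mm/day.


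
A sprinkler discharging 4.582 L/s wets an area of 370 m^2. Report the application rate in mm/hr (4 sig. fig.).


Approach: apply the application rate relation, rate = (Q/A)*3600.
rate = (4.582 / 370) * 3600 = 44.58 mm/hr
Therefore the application rate = 44.58 mm/hr.


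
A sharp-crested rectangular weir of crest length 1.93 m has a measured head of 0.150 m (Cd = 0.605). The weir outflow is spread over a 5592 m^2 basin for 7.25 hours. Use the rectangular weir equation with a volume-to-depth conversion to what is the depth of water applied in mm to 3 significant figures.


Approach: apply the rectangular weir equation with a volume-to-depth conversion, Q = (2/3)*Cd*L*sqrt(2g)*H^1.5; d = Q*t/A * 1000.
Step 1 — weir discharge:
  Q = (2/3)*0.605*1.93*sqrt(2*9.81)*0.150^1.5 = 0.20031 m^3/s
Step 2 — volume: V = 0.20031 * 7.25*3600 = 5228.2 m^3
Step 3 — depth: d = V/A * 1000 = 5228.2/5592 * 1000 = 935 mm
Therefore the depth of water applied = 935 mm.


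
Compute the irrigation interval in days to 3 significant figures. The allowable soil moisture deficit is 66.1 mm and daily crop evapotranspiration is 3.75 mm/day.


Approach: apply the irrigation interval relation, interval = SMD / ETc.
interval = 66.1 / 3.75 = 17.6 days
Therefore the irrigation interval = 17.6 days.


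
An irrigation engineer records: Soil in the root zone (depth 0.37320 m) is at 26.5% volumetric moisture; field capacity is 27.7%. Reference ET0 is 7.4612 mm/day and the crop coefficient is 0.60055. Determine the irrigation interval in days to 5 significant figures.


Approach: apply soil-water budget scheduling, SMD = (FC-theta)/100*depth*1000; ETc = ET0*Kc; interval = SMD/ETc.
Step 1 — soil moisture deficit:
  SMD = (27.7 - 26.5)/100 * 0.37320 * 1000 = 4.478400 mm
Step 2 — daily crop ET (ETc = ET0*Kc):
  ETc = 7.4612 * 0.60055 = 4.480824 mm/day
Step 3 — irrigation interval (SMD/ETc):
  interval = 4.478400 / 4.480824 = 0.99946 days
Therefore the irrigation interval = 0.99946 days.


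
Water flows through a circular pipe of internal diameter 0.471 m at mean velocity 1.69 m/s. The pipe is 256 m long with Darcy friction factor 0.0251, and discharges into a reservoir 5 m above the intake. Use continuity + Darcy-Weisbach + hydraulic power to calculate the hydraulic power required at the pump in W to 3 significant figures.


Approach: apply continuity + Darcy-Weisbach + hydraulic power, Q = A*v; hf = f*(L/D)*(v^2/(2g)); H = static + hf; P = rho*g*Q*H.
Step 1 — flow rate (continuity, Q = A*v):
  A = pi*(0.471/2)^2 = 0.17423 m^2
  Q = 0.17423 * 1.69 = 0.29445 m^3/s
Step 2 — friction head loss (Darcy-Weisbach):
  hf = 0.0251 * (256/0.471) * (1.69^2 / (2*9.81))
  hf = 1.9859 m
Step 3 — total head: H = 5 + 1.9859 = 6.9859 m
Step 4 — hydraulic power (P = rho*g*Q*H):
  P = 1000 * 9.81 * 0.29445 * 6.9859 = 20200 W
Therefore the hydraulic power required at the pump = 20200 W.


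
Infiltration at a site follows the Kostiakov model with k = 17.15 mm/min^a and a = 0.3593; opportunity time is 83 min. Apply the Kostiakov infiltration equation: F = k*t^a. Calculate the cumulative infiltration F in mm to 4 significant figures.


F = 17.15 * 83^0.3593 = 83.91 mm
Therefore the cumulative infiltration F = 83.91 mm.


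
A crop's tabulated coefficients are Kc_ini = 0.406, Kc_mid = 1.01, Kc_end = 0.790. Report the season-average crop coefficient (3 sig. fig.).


Approach: apply a simple seasonal average, Kc_avg = (Kc_ini + Kc_mid + Kc_end)/3.
Kc_avg = (0.406 + 1.01 + 0.790)/3 = 0.735
Therefore the season-average crop coefficient = 0.735.


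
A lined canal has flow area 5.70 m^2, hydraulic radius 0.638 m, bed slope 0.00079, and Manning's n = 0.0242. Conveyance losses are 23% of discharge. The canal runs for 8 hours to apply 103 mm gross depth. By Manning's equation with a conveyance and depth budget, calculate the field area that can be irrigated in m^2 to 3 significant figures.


Approach: apply Manning's equation with a conveyance and depth budget, Q = (1/n)*A*R^(2/3)*S^(1/2); Q_field = Q*(1-loss); Area = Q_field*t/(d/1000).
Step 1 — canal discharge (Manning's equation):
  Q = (1/0.0242) * 5.70 * 0.638^(2/3) * 0.00079^(1/2) = 4.9063 m^3/s
Step 2 — delivered flow: Q_field = 4.9063*(1 - 23/100) = 3.7778 m^3/s
Step 3 — volume delivered: V = 3.7778 * 8*3600 = 108800 m^3
Step 4 — area served: A = V / (depth/1000) = 108800 / 0.103 = 1060000 m^2
Therefore the field area that can be irrigated = 1060000 m^2.


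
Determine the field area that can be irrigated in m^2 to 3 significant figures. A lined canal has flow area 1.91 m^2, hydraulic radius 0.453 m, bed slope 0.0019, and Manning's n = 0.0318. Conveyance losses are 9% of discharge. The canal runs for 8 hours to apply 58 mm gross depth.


Approach: apply Manning's equation with a conveyance and depth budget, Q = (1/n)*A*R^(2/3)*S^(1/2); Q_field = Q*(1-loss); Area = Q_field*t/(d/1000).
Step 1 — canal discharge (Manning's equation):
  Q = (1/0.0318) * 1.91 * 0.453^(2/3) * 0.0019^(1/2) = 1.5442 m^3/s
Step 2 — delivered flow: Q_field = 1.5442*(1 - 9/100) = 1.4053 m^3/s
Step 3 — volume delivered: V = 1.4053 * 8*3600 = 40471 m^3
Step 4 — area served: A = V / (depth/1000) = 40471 / 0.058 = 698000 m^2
Therefore the field area that can be irrigated = 698000 m^2.


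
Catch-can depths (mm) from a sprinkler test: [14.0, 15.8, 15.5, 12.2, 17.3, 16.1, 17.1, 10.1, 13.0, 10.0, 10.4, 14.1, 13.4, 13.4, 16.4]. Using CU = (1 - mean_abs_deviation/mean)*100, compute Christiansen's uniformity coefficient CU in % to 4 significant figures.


mean = 13.9200 mm
mean |d_i - mean| = 1.99200 mm
CU = (1 - 1.99200/13.9200)*100 = 85.69 %
Therefore Christiansen's uniformity coefficient CU = 85.69 %.


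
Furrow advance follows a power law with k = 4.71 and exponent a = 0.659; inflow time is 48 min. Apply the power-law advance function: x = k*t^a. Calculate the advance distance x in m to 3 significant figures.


x = 4.71 * 48^0.659 = 60.4 m
Therefore the advance distance x = 60.4 m.


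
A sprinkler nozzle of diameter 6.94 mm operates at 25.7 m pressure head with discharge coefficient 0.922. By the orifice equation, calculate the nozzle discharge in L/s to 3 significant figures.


Approach: apply the orifice equation, Q = Cd*A*sqrt(2*g*h), A = pi*(d/2)^2.
A = pi*(6.94e-3/2)^2 = 3.7828e-05 m^2
Q = 0.922 * 3.7828e-05 * sqrt(2*9.81*25.7) * 1000 = 0.783 L/s
Therefore the nozzle discharge = 0.783 L/s.


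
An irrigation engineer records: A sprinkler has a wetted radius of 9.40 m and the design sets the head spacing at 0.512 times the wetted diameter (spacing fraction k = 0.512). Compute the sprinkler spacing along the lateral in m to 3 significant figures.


Approach: apply the sprinkler spacing rule (spacing as a fraction of wetted diameter), S = k*(2*R).
S = 0.512 * (2 * 9.40) = 9.63 m
Therefore the sprinkler spacing along the lateral = 9.63 m.


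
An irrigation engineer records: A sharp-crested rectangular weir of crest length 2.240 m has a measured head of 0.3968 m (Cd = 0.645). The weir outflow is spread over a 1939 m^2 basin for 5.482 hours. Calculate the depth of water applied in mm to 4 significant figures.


Approach: apply the rectangular weir equation with a volume-to-depth conversion, Q = (2/3)*Cd*L*sqrt(2g)*H^1.5; d = Q*t/A * 1000.
Step 1 — weir discharge:
  Q = (2/3)*0.645*2.240*sqrt(2*9.81)*0.3968^1.5 = 1.06641 m^3/s
Step 2 — volume: V = 1.06641 * 5.482*3600 = 21045.8 m^3
Step 3 — depth: d = V/A * 1000 = 21045.8/1939 * 1000 = 10850 mm
Therefore the depth of water applied = 10850 mm.


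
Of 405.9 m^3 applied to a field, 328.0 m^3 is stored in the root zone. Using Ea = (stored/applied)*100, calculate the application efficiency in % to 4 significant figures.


Ea = (328.0/405.9)*100 = 80.81 %
Therefore the application efficiency = 80.81 %.


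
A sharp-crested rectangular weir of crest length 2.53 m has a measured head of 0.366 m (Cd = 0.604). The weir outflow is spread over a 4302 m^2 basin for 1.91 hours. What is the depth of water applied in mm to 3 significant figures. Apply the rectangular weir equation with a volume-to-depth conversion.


Approach: apply the rectangular weir equation with a volume-to-depth conversion, Q = (2/3)*Cd*L*sqrt(2g)*H^1.5; d = Q*t/A * 1000.
Step 1 — weir discharge:
  Q = (2/3)*0.604*2.53*sqrt(2*9.81)*0.366^1.5 = 0.99917 m^3/s
Step 2 — volume: V = 0.99917 * 1.91*3600 = 6870.3 m^3
Step 3 — depth: d = V/A * 1000 = 6870.3/4302 * 1000 = 1600 mm
Therefore the depth of water applied = 1600 mm.


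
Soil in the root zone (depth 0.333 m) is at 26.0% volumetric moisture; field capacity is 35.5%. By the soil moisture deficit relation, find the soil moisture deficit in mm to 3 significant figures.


Approach: apply the soil moisture deficit relation, SMD = (FC - theta)/100 * depth * 1000.
SMD = (35.5 - 26.0)/100 * 0.333 * 1000 = 31.6 mm
Therefore the soil moisture deficit = 31.6 mm.


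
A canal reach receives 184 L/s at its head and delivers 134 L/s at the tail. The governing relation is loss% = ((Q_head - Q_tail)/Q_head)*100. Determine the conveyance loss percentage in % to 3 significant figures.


loss = ((184 - 134)/184)*100 = 27.2 %
Therefore the conveyance loss percentage = 27.2 %.


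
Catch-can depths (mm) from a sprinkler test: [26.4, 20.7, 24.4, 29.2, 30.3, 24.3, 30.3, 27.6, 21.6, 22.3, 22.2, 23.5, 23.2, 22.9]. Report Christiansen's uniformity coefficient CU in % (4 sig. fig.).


Approach: apply Christiansen's uniformity coefficient, CU = (1 - mean_abs_deviation/mean)*100.
mean = 24.9214 mm
mean |d_i - mean| = 2.74184 mm
CU = (1 - 2.74184/24.9214)*100 = 89.00 %
Therefore Christiansen's uniformity coefficient CU = 89.00 %.


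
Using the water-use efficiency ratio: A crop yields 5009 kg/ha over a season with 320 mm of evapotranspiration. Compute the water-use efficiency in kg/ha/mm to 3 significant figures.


Approach: apply the water-use efficiency ratio, WUE = yield/ET.
WUE = 5009 / 320 = 15.7 kg/ha/mm
Therefore the water-use efficiency = 15.7 kg/ha/mm.


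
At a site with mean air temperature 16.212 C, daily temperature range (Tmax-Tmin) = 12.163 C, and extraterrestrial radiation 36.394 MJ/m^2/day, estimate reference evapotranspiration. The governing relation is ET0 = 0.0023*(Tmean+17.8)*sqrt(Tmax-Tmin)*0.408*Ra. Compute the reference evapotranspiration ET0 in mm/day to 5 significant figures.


ET0 = 0.0023*(16.212+17.8)*sqrt(12.163)*0.408*36.394 = 4.0511 mm/day
Therefore the reference evapotranspiration ET0 = 4.0511 mm/day.
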